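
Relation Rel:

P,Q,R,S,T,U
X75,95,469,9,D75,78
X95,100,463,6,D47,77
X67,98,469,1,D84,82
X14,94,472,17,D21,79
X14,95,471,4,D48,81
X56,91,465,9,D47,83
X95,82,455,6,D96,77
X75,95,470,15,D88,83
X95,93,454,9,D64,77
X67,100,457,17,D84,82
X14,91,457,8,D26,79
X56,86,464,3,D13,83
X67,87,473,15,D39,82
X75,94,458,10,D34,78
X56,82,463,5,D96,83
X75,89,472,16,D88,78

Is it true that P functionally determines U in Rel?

No

P=X75: 4 rows → U takes values {78, 83} — violation
P=X95: 3 rows → U = 77, 77, 77 ✓
P=X67: 3 rows → U = 82, 82, 82 ✓
P=X14: 3 rows → U takes values {79, 81} — violation
P=X56: 3 rows → U = 83, 83, 83 ✓
Two rows agree on P but differ on U, so P -> U does not hold.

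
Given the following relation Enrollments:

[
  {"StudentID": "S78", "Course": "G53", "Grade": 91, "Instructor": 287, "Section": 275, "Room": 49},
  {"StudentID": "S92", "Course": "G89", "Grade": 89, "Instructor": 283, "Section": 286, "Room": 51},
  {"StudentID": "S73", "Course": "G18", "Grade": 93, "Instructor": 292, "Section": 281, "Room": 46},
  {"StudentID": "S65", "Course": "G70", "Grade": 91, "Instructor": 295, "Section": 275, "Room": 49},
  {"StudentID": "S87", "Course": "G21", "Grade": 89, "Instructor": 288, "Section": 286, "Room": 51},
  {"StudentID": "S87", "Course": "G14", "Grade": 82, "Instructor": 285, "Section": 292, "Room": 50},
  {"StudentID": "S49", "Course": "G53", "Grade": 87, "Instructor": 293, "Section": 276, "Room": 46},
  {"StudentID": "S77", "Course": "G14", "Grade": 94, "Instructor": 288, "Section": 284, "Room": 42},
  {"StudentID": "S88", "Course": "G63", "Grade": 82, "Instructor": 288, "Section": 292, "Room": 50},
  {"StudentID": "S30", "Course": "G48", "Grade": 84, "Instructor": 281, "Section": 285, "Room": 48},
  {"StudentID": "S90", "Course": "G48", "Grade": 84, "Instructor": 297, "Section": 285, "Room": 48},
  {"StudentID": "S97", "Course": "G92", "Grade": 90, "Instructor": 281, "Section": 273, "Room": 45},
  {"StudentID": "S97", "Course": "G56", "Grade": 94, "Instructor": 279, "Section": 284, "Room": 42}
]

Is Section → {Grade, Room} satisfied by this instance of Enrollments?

Yes

Section=275: 2 rows → {Grade,Room} = (91, 49), (91, 49) ✓
Section=286: 2 rows → {Grade,Room} = (89, 51), (89, 51) ✓
Section=281: 1 row → {Grade,Room} = (93, 46) ✓
Section=292: 2 rows → {Grade,Room} = (82, 50), (82, 50) ✓
Section=276: 1 row → {Grade,Room} = (87, 46) ✓
Section=284: 2 rows → {Grade,Room} = (94, 42), (94, 42) ✓
Section=285: 2 rows → {Grade,Room} = (84, 48), (84, 48) ✓
Section=273: 1 row → {Grade,Room} = (90, 45) ✓
Every Section value is associated with a single {Grade, Room} value, so Section → {Grade, Room} holds.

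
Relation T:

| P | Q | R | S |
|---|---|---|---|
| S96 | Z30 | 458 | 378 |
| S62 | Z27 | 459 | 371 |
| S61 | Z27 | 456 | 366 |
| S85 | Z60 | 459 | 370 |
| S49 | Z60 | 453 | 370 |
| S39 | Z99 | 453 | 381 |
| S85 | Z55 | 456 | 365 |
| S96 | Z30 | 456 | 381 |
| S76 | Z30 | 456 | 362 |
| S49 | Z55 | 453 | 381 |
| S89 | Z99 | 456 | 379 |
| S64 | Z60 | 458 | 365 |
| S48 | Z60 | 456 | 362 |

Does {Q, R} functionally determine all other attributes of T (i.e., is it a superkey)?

Two distinct rows share (Q=Z30, R=456), so {Q, R} does not determine every attribute — not a superkey.

No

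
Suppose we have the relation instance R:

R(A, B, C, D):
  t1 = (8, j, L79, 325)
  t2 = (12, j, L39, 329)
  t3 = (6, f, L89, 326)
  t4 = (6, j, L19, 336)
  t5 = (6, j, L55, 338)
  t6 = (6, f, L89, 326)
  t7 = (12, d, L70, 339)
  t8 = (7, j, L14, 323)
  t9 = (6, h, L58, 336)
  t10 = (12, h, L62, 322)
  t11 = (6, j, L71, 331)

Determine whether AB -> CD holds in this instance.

(A=8, B=j): row 1 → {C,D} = (L79, 325) ✓
(A=12, B=j): row 2 → {C,D} = (L39, 329) ✓
(A=6, B=f): rows 3, 6 → {C,D} = (L89, 326), (L89, 326) ✓
(A=6, B=j): rows 4, 5, 11 → {C,D} takes values {(L19, 336), (L55, 338), (L71, 331)} — violation
(A=12, B=d): row 7 → {C,D} = (L70, 339) ✓
(A=7, B=j): row 8 → {C,D} = (L14, 323) ✓
(A=6, B=h): row 9 → {C,D} = (L58, 336) ✓
(A=12, B=h): row 10 → {C,D} = (L62, 322) ✓
Two rows agree on AB but differ on CD, so AB -> CD does not hold.

No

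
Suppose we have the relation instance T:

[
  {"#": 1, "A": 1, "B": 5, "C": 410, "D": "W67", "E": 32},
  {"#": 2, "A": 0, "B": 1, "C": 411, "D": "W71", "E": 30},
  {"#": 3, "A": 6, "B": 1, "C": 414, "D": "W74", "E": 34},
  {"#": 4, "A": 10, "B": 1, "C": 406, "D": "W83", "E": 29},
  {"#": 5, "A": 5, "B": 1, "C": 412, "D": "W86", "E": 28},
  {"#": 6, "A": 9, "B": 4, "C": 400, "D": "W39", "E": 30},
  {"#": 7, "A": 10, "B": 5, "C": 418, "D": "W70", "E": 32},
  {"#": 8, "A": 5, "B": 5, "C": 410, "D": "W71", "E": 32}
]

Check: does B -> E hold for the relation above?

No

B=5: rows 1, 7, 8 → E = 32, 32, 32 ✓
B=1: rows 2, 3, 4, 5 → E takes values {30, 34, 29, 28} — violation
B=4: row 6 → E = 30 ✓
Two rows agree on B but differ on E, so B -> E does not hold.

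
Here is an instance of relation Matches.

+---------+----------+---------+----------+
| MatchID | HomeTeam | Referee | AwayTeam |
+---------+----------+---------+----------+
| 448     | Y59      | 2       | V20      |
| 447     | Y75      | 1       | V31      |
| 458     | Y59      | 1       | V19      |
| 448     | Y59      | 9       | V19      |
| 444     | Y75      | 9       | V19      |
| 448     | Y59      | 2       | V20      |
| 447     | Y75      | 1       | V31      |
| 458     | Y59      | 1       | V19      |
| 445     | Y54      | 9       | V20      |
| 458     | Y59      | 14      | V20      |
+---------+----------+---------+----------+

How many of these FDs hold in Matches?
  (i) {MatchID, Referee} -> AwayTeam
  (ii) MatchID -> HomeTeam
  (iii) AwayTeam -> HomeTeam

(i) {MatchID, Referee} -> AwayTeam: every LHS value maps to a single RHS value — holds.
(ii) MatchID -> HomeTeam: every LHS value maps to a single RHS value — holds.
(iii) AwayTeam -> HomeTeam: AwayTeam=V20: 4 rows → HomeTeam takes values {Y59, Y54} — violation; AwayTeam=V19: 4 rows → HomeTeam takes values {Y59, Y75} — violation — fails.
2 of the 3 dependencies hold.

2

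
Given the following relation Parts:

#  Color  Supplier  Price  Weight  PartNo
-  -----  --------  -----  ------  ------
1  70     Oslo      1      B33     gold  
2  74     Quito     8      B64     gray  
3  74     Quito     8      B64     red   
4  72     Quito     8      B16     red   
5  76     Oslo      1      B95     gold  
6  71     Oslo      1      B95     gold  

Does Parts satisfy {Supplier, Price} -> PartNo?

No

(Supplier=Oslo, Price=1): rows 1, 5, 6 → PartNo = gold, gold, gold ✓
(Supplier=Quito, Price=8): rows 2, 3, 4 → PartNo takes values {gray, red} — violation
Two rows agree on {Supplier, Price} but differ on PartNo, so {Supplier, Price} -> PartNo does not hold.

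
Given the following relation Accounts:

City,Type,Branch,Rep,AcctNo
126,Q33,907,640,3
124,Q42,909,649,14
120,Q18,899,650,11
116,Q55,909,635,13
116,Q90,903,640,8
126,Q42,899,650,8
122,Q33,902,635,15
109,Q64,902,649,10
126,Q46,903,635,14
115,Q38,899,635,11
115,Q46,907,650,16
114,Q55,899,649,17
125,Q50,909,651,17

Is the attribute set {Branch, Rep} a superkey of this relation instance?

No

Two distinct rows share (Branch=899, Rep=650), so {Branch, Rep} does not determine every attribute — not a superkey.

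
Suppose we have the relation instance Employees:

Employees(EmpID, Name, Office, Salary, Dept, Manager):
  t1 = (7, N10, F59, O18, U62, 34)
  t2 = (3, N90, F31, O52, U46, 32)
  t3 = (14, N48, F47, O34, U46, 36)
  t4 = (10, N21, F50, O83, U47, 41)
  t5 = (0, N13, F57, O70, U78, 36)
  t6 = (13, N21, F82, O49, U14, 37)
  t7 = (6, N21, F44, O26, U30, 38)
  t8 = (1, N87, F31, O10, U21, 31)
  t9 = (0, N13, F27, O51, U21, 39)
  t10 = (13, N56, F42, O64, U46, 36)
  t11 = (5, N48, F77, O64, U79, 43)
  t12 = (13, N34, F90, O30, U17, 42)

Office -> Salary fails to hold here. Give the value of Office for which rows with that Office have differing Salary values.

Office=F59: row 1 → Salary = O18 ✓
Office=F31: rows 2, 8 → Salary takes values {O52, O10} — violation
Office=F47: row 3 → Salary = O34 ✓
Office=F50: row 4 → Salary = O83 ✓
Office=F57: row 5 → Salary = O70 ✓
Office=F82: row 6 → Salary = O49 ✓
Office=F44: row 7 → Salary = O26 ✓
Office=F27: row 9 → Salary = O51 ✓
Office=F42: row 10 → Salary = O64 ✓
Office=F77: row 11 → Salary = O64 ✓
Office=F90: row 12 → Salary = O30 ✓
The only Office value with inconsistent Salary is Office=F31.

F31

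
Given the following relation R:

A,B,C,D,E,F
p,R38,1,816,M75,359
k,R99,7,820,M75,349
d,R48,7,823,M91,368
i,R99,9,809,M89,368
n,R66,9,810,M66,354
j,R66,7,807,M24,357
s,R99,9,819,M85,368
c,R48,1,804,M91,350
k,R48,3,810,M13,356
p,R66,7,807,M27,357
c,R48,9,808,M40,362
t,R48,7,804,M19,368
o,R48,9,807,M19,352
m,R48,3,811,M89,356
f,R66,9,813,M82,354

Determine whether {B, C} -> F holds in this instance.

No

(B=R38, C=1): 1 row → F = 359 ✓
(B=R99, C=7): 1 row → F = 349 ✓
(B=R48, C=7): 2 rows → F = 368, 368 ✓
(B=R99, C=9): 2 rows → F = 368, 368 ✓
(B=R66, C=9): 2 rows → F = 354, 354 ✓
(B=R66, C=7): 2 rows → F = 357, 357 ✓
(B=R48, C=1): 1 row → F = 350 ✓
(B=R48, C=3): 2 rows → F = 356, 356 ✓
(B=R48, C=9): 2 rows → F takes values {362, 352} — violation
Two rows agree on {B, C} but differ on F, so {B, C} -> F does not hold.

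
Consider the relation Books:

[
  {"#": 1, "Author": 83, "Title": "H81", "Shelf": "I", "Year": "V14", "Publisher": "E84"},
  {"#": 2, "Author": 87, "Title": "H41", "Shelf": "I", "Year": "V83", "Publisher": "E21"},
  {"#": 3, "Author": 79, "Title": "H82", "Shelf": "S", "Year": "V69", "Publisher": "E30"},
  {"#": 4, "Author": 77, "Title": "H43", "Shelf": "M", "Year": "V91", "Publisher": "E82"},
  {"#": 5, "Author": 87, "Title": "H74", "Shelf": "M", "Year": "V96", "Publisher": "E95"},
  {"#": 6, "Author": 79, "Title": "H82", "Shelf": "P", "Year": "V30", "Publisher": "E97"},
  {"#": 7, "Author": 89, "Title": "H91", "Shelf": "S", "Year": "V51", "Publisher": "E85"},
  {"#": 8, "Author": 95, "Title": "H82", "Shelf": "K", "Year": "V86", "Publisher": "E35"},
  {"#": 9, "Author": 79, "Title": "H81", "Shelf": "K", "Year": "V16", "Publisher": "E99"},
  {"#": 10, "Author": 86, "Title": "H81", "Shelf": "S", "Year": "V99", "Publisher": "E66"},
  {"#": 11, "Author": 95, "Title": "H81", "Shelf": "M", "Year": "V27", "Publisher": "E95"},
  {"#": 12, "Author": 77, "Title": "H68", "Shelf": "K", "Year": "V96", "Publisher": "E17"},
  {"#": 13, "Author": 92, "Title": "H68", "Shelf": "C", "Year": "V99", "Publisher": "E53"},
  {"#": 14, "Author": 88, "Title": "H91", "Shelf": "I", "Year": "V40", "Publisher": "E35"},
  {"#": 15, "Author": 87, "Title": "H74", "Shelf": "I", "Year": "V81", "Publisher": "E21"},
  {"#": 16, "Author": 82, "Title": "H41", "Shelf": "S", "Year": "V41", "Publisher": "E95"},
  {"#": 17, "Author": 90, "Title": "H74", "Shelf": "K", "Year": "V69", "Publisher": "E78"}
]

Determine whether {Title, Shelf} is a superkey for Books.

Yes

All 17 rows have distinct {Title, Shelf} values, so {Title, Shelf} → (all attributes) holds and {Title, Shelf} is a superkey.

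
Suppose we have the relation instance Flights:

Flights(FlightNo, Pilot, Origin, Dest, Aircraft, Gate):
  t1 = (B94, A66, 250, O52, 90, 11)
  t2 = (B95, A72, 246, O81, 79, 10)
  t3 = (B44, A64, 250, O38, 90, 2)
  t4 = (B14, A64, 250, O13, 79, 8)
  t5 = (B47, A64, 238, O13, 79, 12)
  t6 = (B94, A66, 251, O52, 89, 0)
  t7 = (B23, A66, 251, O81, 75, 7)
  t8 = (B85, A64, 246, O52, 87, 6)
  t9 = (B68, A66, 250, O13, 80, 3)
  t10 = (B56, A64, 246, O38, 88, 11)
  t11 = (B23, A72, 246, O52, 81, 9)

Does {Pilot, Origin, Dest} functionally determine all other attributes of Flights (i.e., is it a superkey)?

Yes

All 11 rows have distinct {Pilot, Origin, Dest} values, so {Pilot, Origin, Dest} → (all attributes) holds and {Pilot, Origin, Dest} is a superkey.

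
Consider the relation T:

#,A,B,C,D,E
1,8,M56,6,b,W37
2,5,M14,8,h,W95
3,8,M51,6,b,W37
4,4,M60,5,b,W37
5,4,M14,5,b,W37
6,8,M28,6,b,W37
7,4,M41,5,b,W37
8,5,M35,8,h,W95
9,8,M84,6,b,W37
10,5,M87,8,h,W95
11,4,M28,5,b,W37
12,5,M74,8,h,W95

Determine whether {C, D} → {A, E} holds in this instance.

Yes

(C=6, D=b): rows 1, 3, 6, 9 → {A,E} = (8, W37), (8, W37), (8, W37), (8, W37) ✓
(C=8, D=h): rows 2, 8, 10, 12 → {A,E} = (5, W95), (5, W95), (5, W95), (5, W95) ✓
(C=5, D=b): rows 4, 5, 7, 11 → {A,E} = (4, W37), (4, W37), (4, W37), (4, W37) ✓
Every {C, D} value is associated with a single {A, E} value, so {C, D} → {A, E} holds.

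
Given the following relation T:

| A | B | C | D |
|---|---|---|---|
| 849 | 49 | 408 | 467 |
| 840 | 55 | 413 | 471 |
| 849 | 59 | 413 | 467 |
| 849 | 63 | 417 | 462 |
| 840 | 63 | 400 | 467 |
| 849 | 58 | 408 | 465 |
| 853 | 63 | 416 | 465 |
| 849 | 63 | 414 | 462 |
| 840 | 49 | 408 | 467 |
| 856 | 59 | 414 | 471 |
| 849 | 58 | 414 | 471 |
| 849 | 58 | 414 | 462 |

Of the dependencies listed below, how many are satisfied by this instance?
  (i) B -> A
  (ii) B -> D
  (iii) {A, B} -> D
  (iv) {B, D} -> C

0

(i) B -> A: B=49: 2 rows → A takes values {849, 840} — violation; B=59: 2 rows → A takes values {849, 856} — violation; B=63: 4 rows → A takes values {849, 840, 853} — violation — fails.
(ii) B -> D: B=59: 2 rows → D takes values {467, 471} — violation; B=63: 4 rows → D takes values {462, 467, 465} — violation; B=58: 3 rows → D takes values {465, 471, 462} — violation — fails.
(iii) {A, B} -> D: (A=849, B=58): 3 rows → D takes values {465, 471, 462} — violation — fails.
(iv) {B, D} -> C: (B=63, D=462): 2 rows → C takes values {417, 414} — violation — fails.
None of the 4 dependencies hold.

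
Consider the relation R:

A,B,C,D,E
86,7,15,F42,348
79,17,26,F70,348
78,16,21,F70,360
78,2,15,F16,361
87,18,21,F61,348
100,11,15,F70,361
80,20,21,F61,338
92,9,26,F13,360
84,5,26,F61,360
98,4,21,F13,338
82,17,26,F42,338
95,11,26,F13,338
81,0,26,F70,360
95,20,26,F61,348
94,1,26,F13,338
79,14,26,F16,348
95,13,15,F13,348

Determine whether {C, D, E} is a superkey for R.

Two distinct rows share (C=26, D=F13, E=338), so {C, D, E} does not determine every attribute — not a superkey.

No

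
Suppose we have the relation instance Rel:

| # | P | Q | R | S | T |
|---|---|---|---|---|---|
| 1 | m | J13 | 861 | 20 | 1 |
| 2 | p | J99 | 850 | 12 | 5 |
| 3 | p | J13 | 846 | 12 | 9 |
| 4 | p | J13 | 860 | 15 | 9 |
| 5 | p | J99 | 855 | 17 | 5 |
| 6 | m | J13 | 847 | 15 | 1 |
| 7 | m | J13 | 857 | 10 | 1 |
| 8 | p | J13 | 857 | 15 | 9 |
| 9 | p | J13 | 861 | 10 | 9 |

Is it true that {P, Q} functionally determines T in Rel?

Yes

(P=m, Q=J13): rows 1, 6, 7 → T = 1, 1, 1 ✓
(P=p, Q=J99): rows 2, 5 → T = 5, 5 ✓
(P=p, Q=J13): rows 3, 4, 8, 9 → T = 9, 9, 9, 9 ✓
Every {P, Q} value is associated with a single T value, so {P, Q} -> T holds.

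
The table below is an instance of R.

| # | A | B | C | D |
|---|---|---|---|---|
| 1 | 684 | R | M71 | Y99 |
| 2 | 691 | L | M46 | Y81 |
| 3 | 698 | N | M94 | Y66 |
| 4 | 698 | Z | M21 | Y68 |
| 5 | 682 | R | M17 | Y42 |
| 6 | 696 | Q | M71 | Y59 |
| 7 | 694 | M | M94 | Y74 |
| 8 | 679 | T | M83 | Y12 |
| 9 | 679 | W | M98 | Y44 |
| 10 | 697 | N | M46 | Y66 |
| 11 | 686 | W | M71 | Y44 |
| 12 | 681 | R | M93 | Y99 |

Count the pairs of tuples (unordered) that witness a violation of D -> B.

0

D=Y99: all 2 rows agree on B — 0 pairs.
D=Y66: all 2 rows agree on B — 0 pairs.
D=Y44: all 2 rows agree on B — 0 pairs.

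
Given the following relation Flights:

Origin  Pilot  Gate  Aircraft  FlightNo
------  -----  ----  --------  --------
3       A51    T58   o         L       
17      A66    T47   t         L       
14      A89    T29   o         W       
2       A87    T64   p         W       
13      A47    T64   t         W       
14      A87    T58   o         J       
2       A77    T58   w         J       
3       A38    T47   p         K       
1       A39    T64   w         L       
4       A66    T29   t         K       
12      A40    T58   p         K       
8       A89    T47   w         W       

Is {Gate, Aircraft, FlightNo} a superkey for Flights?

All 12 rows have distinct {Gate, Aircraft, FlightNo} values, so {Gate, Aircraft, FlightNo} → (all attributes) holds and {Gate, Aircraft, FlightNo} is a superkey.

Yes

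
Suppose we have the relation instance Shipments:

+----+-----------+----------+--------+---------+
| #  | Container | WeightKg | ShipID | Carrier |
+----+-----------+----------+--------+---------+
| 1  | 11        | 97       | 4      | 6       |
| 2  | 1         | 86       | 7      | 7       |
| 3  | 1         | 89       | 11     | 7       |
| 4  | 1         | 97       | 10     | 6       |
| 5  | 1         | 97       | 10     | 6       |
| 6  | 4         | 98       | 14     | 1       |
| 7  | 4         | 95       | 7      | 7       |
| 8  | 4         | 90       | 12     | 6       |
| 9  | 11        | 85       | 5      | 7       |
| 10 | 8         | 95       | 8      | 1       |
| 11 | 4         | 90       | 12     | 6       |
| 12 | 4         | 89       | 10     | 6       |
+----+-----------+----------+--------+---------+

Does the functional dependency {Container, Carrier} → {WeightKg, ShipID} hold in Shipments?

(Container=11, Carrier=6): row 1 → {WeightKg,ShipID} = (97, 4) ✓
(Container=1, Carrier=7): rows 2, 3 → {WeightKg,ShipID} takes values {(86, 7), (89, 11)} — violation
(Container=1, Carrier=6): rows 4, 5 → {WeightKg,ShipID} = (97, 10), (97, 10) ✓
(Container=4, Carrier=1): row 6 → {WeightKg,ShipID} = (98, 14) ✓
(Container=4, Carrier=7): row 7 → {WeightKg,ShipID} = (95, 7) ✓
(Container=4, Carrier=6): rows 8, 11, 12 → {WeightKg,ShipID} takes values {(90, 12), (89, 10)} — violation
(Container=11, Carrier=7): row 9 → {WeightKg,ShipID} = (85, 5) ✓
(Container=8, Carrier=1): row 10 → {WeightKg,ShipID} = (95, 8) ✓
Two rows agree on {Container, Carrier} but differ on {WeightKg, ShipID}, so {Container, Carrier} → {WeightKg, ShipID} does not hold.

No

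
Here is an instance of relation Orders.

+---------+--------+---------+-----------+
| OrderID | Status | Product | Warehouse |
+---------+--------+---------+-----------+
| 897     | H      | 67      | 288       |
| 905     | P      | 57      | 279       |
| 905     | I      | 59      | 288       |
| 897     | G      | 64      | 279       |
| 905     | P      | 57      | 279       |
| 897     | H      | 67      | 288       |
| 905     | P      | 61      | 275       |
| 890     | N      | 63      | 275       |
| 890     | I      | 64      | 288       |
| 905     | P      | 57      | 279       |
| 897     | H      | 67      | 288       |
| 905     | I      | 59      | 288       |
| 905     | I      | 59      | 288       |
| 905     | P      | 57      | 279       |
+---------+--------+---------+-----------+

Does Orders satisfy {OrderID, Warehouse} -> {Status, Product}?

Yes

(OrderID=897, Warehouse=288): 3 rows → {Status,Product} = (H, 67), (H, 67), (H, 67) ✓
(OrderID=905, Warehouse=279): 4 rows → {Status,Product} = (P, 57), (P, 57), (P, 57), (P, 57) ✓
(OrderID=905, Warehouse=288): 3 rows → {Status,Product} = (I, 59), (I, 59), (I, 59) ✓
(OrderID=897, Warehouse=279): 1 row → {Status,Product} = (G, 64) ✓
(OrderID=905, Warehouse=275): 1 row → {Status,Product} = (P, 61) ✓
(OrderID=890, Warehouse=275): 1 row → {Status,Product} = (N, 63) ✓
(OrderID=890, Warehouse=288): 1 row → {Status,Product} = (I, 64) ✓
Every {OrderID, Warehouse} value is associated with a single {Status, Product} value, so {OrderID, Warehouse} -> {Status, Product} holds.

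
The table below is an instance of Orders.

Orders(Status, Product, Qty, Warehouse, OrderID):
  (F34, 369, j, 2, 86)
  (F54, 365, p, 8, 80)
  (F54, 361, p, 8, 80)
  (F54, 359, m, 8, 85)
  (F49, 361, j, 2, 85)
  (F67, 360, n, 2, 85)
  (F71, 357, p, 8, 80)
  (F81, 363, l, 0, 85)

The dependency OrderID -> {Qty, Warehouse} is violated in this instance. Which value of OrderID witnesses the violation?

OrderID=86: 1 row → {Qty,Warehouse} = (j, 2) ✓
OrderID=80: 3 rows → {Qty,Warehouse} = (p, 8), (p, 8), (p, 8) ✓
OrderID=85: 4 rows → {Qty,Warehouse} takes values {(m, 8), (j, 2), (n, 2), (l, 0)} — violation
The only OrderID value with inconsistent RHS is OrderID=85.

85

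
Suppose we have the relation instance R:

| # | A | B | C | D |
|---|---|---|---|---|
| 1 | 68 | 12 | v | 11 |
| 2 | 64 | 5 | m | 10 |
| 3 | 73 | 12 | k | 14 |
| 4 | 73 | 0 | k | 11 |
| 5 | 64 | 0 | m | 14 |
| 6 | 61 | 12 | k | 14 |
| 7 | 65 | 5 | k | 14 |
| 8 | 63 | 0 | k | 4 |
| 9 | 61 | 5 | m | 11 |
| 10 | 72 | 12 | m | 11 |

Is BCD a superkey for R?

No

Rows 3 and 6 have the same BCD value (B=12, C=k, D=14) but are distinct tuples, so BCD does not determine every attribute — not a superkey.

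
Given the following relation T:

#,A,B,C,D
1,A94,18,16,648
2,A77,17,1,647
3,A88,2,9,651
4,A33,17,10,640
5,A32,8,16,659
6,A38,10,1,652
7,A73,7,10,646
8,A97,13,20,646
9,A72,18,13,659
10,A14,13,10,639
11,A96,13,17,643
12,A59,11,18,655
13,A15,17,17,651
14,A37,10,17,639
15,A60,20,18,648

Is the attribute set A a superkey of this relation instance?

Yes

All 15 rows have distinct A values, so A → (all attributes) holds and A is a superkey.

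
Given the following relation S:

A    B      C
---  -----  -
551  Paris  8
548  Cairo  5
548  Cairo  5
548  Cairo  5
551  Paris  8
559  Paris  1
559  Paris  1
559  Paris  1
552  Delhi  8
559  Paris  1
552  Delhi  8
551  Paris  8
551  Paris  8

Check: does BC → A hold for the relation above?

Yes

(B=Paris, C=8): 4 rows → A = 551, 551, 551, 551 ✓
(B=Cairo, C=5): 3 rows → A = 548, 548, 548 ✓
(B=Paris, C=1): 4 rows → A = 559, 559, 559, 559 ✓
(B=Delhi, C=8): 2 rows → A = 552, 552 ✓
Every BC value is associated with a single A value, so BC → A holds.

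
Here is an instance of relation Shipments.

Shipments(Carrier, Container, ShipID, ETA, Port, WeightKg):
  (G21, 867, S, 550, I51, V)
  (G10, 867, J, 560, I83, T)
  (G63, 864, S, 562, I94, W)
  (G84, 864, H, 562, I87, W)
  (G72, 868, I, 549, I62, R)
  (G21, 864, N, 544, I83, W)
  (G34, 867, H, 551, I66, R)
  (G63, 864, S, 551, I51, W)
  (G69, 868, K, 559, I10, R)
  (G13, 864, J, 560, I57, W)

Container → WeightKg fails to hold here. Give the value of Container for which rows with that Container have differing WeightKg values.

Container=867: 3 rows → WeightKg takes values {V, T, R} — violation
Container=864: 5 rows → WeightKg = W, W, W, W, W ✓
Container=868: 2 rows → WeightKg = R, R ✓
The only Container value with inconsistent WeightKg is Container=867.

867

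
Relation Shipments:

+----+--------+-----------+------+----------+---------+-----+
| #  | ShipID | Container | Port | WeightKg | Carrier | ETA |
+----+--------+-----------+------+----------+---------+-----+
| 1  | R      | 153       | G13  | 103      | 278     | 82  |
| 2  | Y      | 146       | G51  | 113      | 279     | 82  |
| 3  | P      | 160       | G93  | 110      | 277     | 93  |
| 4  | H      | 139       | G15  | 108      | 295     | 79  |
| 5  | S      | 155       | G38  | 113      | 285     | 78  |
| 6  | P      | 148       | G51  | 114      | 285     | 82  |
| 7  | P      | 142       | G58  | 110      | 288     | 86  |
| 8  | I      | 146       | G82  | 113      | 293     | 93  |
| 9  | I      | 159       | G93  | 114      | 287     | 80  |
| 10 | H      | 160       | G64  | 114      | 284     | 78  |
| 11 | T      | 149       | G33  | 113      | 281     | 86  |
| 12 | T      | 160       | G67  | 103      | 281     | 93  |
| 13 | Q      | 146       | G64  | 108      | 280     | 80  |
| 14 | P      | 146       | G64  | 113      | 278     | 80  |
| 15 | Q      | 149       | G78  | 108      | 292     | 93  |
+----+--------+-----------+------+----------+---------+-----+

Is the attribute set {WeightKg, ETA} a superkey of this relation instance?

Yes

All 15 rows have distinct {WeightKg, ETA} values, so {WeightKg, ETA} → (all attributes) holds and {WeightKg, ETA} is a superkey.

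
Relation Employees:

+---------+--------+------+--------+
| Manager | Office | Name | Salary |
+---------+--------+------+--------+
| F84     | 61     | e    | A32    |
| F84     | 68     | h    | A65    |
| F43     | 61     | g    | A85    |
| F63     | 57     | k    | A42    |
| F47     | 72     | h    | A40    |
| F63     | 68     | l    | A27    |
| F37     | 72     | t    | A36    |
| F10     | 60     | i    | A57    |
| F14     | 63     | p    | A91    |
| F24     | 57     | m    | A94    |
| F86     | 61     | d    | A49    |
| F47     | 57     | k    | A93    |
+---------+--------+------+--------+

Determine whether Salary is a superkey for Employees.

All 12 rows have distinct Salary values, so Salary → (all attributes) holds and Salary is a superkey.

Yes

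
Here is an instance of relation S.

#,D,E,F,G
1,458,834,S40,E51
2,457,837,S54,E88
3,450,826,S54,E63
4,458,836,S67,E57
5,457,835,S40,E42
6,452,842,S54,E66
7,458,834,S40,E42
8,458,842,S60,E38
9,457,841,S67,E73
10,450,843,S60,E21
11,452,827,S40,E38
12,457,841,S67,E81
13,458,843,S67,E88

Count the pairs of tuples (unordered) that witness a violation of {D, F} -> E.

(D=458, F=S40): all 2 rows agree on E — 0 pairs.
(D=458, F=S67): violating pairs (4,13) — 1 pair.
(D=457, F=S67): all 2 rows agree on E — 0 pairs.

1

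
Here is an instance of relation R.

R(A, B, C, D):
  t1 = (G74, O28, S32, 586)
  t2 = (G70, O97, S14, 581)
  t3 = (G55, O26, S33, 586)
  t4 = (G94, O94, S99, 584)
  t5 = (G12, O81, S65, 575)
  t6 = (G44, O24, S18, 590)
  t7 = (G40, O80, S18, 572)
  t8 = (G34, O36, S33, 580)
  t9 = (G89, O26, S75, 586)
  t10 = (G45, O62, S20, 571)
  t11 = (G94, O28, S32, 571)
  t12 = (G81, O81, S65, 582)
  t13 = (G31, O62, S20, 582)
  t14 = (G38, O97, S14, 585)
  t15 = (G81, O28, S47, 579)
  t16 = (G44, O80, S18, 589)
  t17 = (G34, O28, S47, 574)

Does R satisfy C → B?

C=S32: rows 1, 11 → B = O28, O28 ✓
C=S14: rows 2, 14 → B = O97, O97 ✓
C=S33: rows 3, 8 → B takes values {O26, O36} — violation
C=S99: row 4 → B = O94 ✓
C=S65: rows 5, 12 → B = O81, O81 ✓
C=S18: rows 6, 7, 16 → B takes values {O24, O80} — violation
C=S75: row 9 → B = O26 ✓
C=S20: rows 10, 13 → B = O62, O62 ✓
C=S47: rows 15, 17 → B = O28, O28 ✓
Two rows agree on C but differ on B, so C → B does not hold.

No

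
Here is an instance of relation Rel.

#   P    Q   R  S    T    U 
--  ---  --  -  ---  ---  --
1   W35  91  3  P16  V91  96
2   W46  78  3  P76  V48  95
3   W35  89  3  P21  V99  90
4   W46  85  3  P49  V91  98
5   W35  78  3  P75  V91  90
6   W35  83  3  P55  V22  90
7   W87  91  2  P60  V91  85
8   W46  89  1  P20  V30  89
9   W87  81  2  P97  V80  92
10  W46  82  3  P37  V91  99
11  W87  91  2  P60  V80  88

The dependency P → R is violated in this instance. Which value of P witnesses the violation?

W46

P=W35: rows 1, 3, 5, 6 → R = 3, 3, 3, 3 ✓
P=W46: rows 2, 4, 8, 10 → R takes values {3, 1} — violation
P=W87: rows 7, 9, 11 → R = 2, 2, 2 ✓
The only P value with inconsistent R is P=W46.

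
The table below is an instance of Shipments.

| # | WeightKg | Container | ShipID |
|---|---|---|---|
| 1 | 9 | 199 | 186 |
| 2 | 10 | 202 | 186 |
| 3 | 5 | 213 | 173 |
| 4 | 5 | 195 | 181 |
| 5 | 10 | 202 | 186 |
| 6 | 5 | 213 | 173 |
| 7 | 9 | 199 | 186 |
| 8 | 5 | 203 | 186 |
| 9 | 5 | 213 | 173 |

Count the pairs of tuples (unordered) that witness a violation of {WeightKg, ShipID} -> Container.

0

(WeightKg=9, ShipID=186): all 2 rows agree on Container — 0 pairs.
(WeightKg=10, ShipID=186): all 2 rows agree on Container — 0 pairs.
(WeightKg=5, ShipID=173): all 3 rows agree on Container — 0 pairs.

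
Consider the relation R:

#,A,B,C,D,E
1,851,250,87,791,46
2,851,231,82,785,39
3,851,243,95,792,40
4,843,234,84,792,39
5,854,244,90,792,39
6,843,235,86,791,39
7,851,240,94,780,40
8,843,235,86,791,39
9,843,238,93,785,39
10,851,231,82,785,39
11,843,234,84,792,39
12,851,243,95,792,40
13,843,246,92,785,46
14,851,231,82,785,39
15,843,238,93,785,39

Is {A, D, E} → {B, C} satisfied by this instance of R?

Yes

(A=851, D=791, E=46): row 1 → {B,C} = (250, 87) ✓
(A=851, D=785, E=39): rows 2, 10, 14 → {B,C} = (231, 82), (231, 82), (231, 82) ✓
(A=851, D=792, E=40): rows 3, 12 → {B,C} = (243, 95), (243, 95) ✓
(A=843, D=792, E=39): rows 4, 11 → {B,C} = (234, 84), (234, 84) ✓
(A=854, D=792, E=39): row 5 → {B,C} = (244, 90) ✓
(A=843, D=791, E=39): rows 6, 8 → {B,C} = (235, 86), (235, 86) ✓
(A=851, D=780, E=40): row 7 → {B,C} = (240, 94) ✓
(A=843, D=785, E=39): rows 9, 15 → {B,C} = (238, 93), (238, 93) ✓
(A=843, D=785, E=46): row 13 → {B,C} = (246, 92) ✓
Every {A, D, E} value is associated with a single {B, C} value, so {A, D, E} → {B, C} holds.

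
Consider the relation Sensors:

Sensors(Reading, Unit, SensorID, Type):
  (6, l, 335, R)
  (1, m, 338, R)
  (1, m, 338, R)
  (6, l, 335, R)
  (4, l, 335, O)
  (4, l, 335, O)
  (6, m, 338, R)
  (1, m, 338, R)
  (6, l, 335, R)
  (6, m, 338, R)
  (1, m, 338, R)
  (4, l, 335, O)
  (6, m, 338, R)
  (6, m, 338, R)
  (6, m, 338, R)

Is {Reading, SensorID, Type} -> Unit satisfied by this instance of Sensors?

(Reading=6, SensorID=335, Type=R): 3 rows → Unit = l, l, l ✓
(Reading=1, SensorID=338, Type=R): 4 rows → Unit = m, m, m, m ✓
(Reading=4, SensorID=335, Type=O): 3 rows → Unit = l, l, l ✓
(Reading=6, SensorID=338, Type=R): 5 rows → Unit = m, m, m, m, m ✓
Every {Reading, SensorID, Type} value is associated with a single Unit value, so {Reading, SensorID, Type} -> Unit holds.

Yes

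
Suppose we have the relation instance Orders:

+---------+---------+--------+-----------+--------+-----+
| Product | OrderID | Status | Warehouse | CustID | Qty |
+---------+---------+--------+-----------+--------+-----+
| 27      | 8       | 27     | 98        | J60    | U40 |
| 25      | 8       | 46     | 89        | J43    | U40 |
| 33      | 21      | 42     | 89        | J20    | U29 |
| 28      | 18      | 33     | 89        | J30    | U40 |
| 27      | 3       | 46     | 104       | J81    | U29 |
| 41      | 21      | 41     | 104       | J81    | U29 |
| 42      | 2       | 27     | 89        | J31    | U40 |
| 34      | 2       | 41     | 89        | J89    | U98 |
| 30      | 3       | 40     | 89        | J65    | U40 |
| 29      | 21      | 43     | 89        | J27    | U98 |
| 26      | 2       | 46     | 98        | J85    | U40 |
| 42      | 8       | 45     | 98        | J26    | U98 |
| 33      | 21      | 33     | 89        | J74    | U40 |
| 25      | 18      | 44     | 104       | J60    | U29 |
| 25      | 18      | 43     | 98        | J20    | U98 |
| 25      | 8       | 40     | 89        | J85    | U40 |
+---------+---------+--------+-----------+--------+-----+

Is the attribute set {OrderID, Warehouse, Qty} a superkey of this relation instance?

Two distinct rows share (OrderID=8, Warehouse=89, Qty=U40), so {OrderID, Warehouse, Qty} does not determine every attribute — not a superkey.

No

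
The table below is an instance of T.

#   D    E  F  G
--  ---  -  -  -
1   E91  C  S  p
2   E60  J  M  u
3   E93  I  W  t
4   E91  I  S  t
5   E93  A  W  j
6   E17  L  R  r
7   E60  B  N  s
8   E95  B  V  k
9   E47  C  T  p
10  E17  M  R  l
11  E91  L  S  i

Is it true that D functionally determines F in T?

D=E91: rows 1, 4, 11 → F = S, S, S ✓
D=E60: rows 2, 7 → F takes values {M, N} — violation
D=E93: rows 3, 5 → F = W, W ✓
D=E17: rows 6, 10 → F = R, R ✓
D=E95: row 8 → F = V ✓
D=E47: row 9 → F = T ✓
Two rows agree on D but differ on F, so D → F does not hold.

No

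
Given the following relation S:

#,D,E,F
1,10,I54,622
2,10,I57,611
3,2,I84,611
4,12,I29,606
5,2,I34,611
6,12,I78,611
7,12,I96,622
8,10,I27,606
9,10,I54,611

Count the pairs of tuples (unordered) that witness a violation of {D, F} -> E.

(D=10, F=611): violating pairs (2,9) — 1 pair.
(D=2, F=611): violating pairs (3,5) — 1 pair.

2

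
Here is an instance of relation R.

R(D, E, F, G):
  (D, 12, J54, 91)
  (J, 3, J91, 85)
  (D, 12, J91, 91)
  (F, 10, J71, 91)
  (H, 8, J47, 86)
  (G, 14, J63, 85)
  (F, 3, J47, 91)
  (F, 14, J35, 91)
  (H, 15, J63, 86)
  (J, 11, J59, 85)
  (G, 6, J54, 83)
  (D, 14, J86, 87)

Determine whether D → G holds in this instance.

No

D=D: 3 rows → G takes values {91, 87} — violation
D=J: 2 rows → G = 85, 85 ✓
D=F: 3 rows → G = 91, 91, 91 ✓
D=H: 2 rows → G = 86, 86 ✓
D=G: 2 rows → G takes values {85, 83} — violation
Two rows agree on D but differ on G, so D → G does not hold.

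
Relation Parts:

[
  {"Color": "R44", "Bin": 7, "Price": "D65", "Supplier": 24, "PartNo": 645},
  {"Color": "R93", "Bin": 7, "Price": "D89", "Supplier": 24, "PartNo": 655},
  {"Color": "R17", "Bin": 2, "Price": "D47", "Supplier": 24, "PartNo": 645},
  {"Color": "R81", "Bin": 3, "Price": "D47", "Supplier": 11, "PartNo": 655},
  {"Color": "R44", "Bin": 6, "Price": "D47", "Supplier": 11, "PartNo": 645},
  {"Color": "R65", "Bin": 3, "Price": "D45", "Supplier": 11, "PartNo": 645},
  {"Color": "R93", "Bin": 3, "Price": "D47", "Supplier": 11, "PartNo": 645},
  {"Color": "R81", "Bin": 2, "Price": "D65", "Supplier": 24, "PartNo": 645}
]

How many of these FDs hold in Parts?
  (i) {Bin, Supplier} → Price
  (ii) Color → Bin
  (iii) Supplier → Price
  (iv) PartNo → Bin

0

(i) {Bin, Supplier} → Price: (Bin=7, Supplier=24): 2 rows → Price takes values {D65, D89} — violation; (Bin=2, Supplier=24): 2 rows → Price takes values {D47, D65} — violation; (Bin=3, Supplier=11): 3 rows → Price takes values {D47, D45} — violation — fails.
(ii) Color → Bin: Color=R44: 2 rows → Bin takes values {7, 6} — violation; Color=R93: 2 rows → Bin takes values {7, 3} — violation; Color=R81: 2 rows → Bin takes values {3, 2} — violation — fails.
(iii) Supplier → Price: Supplier=24: 4 rows → Price takes values {D65, D89, D47} — violation; Supplier=11: 4 rows → Price takes values {D47, D45} — violation — fails.
(iv) PartNo → Bin: PartNo=645: 6 rows → Bin takes values {7, 2, 6, 3} — violation; PartNo=655: 2 rows → Bin takes values {7, 3} — violation — fails.
None of the 4 dependencies hold.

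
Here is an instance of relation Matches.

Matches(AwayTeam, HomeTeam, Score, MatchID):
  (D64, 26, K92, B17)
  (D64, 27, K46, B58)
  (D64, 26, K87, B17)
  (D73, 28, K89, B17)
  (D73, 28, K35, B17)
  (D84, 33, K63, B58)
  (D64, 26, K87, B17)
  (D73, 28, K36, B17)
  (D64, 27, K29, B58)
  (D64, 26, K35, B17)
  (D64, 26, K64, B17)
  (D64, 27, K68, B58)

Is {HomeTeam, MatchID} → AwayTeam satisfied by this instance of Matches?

(HomeTeam=26, MatchID=B17): 5 rows → AwayTeam = D64, D64, D64, D64, D64 ✓
(HomeTeam=27, MatchID=B58): 3 rows → AwayTeam = D64, D64, D64 ✓
(HomeTeam=28, MatchID=B17): 3 rows → AwayTeam = D73, D73, D73 ✓
(HomeTeam=33, MatchID=B58): 1 row → AwayTeam = D84 ✓
Every {HomeTeam, MatchID} value is associated with a single AwayTeam value, so {HomeTeam, MatchID} → AwayTeam holds.

Yes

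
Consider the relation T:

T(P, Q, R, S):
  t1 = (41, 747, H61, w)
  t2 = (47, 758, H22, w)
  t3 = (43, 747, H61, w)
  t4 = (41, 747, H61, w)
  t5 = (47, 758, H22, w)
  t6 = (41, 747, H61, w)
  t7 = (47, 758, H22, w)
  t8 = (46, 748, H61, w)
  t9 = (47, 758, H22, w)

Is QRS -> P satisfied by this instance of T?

(Q=747, R=H61, S=w): rows 1, 3, 4, 6 → P takes values {41, 43} — violation
(Q=758, R=H22, S=w): rows 2, 5, 7, 9 → P = 47, 47, 47, 47 ✓
(Q=748, R=H61, S=w): row 8 → P = 46 ✓
Two rows agree on QRS but differ on P, so QRS -> P does not hold.

No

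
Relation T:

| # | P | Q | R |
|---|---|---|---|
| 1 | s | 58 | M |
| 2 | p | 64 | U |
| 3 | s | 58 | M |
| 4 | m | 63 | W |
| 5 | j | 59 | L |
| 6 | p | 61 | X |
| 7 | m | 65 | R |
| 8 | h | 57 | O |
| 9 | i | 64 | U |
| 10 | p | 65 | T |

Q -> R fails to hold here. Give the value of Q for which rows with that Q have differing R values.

Q=58: rows 1, 3 → R = M, M ✓
Q=64: rows 2, 9 → R = U, U ✓
Q=63: row 4 → R = W ✓
Q=59: row 5 → R = L ✓
Q=61: row 6 → R = X ✓
Q=65: rows 7, 10 → R takes values {R, T} — violation
Q=57: row 8 → R = O ✓
The only Q value with inconsistent R is Q=65.

65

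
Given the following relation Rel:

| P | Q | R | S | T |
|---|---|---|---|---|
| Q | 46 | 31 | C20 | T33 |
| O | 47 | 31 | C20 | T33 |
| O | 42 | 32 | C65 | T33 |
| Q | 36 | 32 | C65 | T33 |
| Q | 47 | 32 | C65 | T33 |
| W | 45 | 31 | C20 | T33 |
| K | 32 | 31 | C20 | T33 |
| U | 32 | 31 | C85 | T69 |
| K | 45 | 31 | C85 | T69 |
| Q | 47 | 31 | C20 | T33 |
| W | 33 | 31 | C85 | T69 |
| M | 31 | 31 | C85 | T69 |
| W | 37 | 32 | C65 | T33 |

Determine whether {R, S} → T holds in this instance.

Yes

(R=31, S=C20): 5 rows → T = T33, T33, T33, T33, T33 ✓
(R=32, S=C65): 4 rows → T = T33, T33, T33, T33 ✓
(R=31, S=C85): 4 rows → T = T69, T69, T69, T69 ✓
Every {R, S} value is associated with a single T value, so {R, S} → T holds.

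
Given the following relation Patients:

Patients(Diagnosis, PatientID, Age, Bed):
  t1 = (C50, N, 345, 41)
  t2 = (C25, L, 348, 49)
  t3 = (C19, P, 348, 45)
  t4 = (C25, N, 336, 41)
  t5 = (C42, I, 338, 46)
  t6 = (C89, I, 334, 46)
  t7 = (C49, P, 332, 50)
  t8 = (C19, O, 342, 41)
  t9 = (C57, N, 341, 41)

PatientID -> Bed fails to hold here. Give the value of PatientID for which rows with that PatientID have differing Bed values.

P

PatientID=N: rows 1, 4, 9 → Bed = 41, 41, 41 ✓
PatientID=L: row 2 → Bed = 49 ✓
PatientID=P: rows 3, 7 → Bed takes values {45, 50} — violation
PatientID=I: rows 5, 6 → Bed = 46, 46 ✓
PatientID=O: row 8 → Bed = 41 ✓
The only PatientID value with inconsistent Bed is PatientID=P.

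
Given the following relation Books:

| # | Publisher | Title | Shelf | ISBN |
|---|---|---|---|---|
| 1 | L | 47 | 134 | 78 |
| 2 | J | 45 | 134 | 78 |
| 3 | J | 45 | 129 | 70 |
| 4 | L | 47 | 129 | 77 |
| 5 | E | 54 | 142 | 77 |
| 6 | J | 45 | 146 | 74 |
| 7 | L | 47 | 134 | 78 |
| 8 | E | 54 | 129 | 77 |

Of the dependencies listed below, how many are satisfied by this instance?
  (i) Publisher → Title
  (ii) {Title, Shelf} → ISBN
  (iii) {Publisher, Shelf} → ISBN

3

(i) Publisher → Title: every LHS value maps to a single RHS value — holds.
(ii) {Title, Shelf} → ISBN: every LHS value maps to a single RHS value — holds.
(iii) {Publisher, Shelf} → ISBN: every LHS value maps to a single RHS value — holds.
3 of the 3 dependencies hold.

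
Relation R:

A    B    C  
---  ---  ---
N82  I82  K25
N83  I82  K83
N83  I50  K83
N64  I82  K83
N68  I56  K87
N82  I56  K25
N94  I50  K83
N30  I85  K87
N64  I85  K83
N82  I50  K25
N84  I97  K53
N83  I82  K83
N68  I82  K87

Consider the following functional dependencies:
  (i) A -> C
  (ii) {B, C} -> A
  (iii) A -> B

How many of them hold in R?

1

(i) A -> C: every LHS value maps to a single RHS value — holds.
(ii) {B, C} -> A: (B=I82, C=K83): 3 rows → A takes values {N83, N64} — violation; (B=I50, C=K83): 2 rows → A takes values {N83, N94} — violation — fails.
(iii) A -> B: A=N82: 3 rows → B takes values {I82, I56, I50} — violation; A=N83: 3 rows → B takes values {I82, I50} — violation; A=N64: 2 rows → B takes values {I82, I85} — violation; A=N68: 2 rows → B takes values {I56, I82} — violation — fails.
1 of the 3 dependencies holds.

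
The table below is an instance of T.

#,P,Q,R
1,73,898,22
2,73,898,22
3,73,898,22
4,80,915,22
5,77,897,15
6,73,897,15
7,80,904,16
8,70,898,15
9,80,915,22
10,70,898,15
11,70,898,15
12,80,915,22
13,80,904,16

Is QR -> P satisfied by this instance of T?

(Q=898, R=22): rows 1, 2, 3 → P = 73, 73, 73 ✓
(Q=915, R=22): rows 4, 9, 12 → P = 80, 80, 80 ✓
(Q=897, R=15): rows 5, 6 → P takes values {77, 73} — violation
(Q=904, R=16): rows 7, 13 → P = 80, 80 ✓
(Q=898, R=15): rows 8, 10, 11 → P = 70, 70, 70 ✓
Two rows agree on QR but differ on P, so QR -> P does not hold.

No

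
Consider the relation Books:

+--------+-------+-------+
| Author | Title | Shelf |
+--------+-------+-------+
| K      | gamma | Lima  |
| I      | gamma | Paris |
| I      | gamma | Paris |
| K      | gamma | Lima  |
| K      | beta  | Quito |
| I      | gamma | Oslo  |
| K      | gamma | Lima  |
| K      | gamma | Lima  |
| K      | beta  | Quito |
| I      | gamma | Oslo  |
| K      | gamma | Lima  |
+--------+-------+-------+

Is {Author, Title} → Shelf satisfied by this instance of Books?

No

(Author=K, Title=gamma): 5 rows → Shelf = Lima, Lima, Lima, Lima, Lima ✓
(Author=I, Title=gamma): 4 rows → Shelf takes values {Paris, Oslo} — violation
(Author=K, Title=beta): 2 rows → Shelf = Quito, Quito ✓
Two rows agree on {Author, Title} but differ on Shelf, so {Author, Title} → Shelf does not hold.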